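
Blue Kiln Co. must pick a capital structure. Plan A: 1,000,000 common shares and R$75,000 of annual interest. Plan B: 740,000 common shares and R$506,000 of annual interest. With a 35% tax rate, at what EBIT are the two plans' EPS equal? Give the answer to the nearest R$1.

At indifference, (EBIT − 75,000)(1 − t)/1,000,000 = (EBIT − 506,000)(1 − t)/740,000.
Cancelling (1 − t) and cross-multiplying: 740,000·(EBIT − 75,000) = 1,000,000·(EBIT − 506,000).
Solving, EBIT = (506,000·1,000,000 − 75,000·740,000) / (1,000,000 − 740,000) = 450,500,000,000 / 260,000 = 1,732,692.31.

R$1,732,692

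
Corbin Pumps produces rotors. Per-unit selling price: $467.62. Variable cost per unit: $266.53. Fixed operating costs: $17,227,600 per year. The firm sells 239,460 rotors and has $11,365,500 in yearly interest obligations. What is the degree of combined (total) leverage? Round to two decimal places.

2.46

Total contribution margin = 239,460 × $201.09 = $48,153,011.40.
Operating income = contribution − fixed costs = $48,153,011.40 − $17,227,600 = $30,925,411.40. Interest = $11,365,500.00.
DOL = $48,153,011.40 ÷ $30,925,411.40 = 1.5571; DFL = $30,925,411.40 ÷ $19,559,911.40 = 1.5811.
DCL = DOL × DFL = 1.5571 × 1.5811 = 2.4619.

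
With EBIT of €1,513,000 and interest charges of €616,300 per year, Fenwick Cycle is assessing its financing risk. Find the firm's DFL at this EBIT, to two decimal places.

1.69

Interest = €616,300.00.
DFL = EBIT ÷ (EBIT − I) = €1,513,000 ÷ (€1,513,000 − €616,300.00) = €1,513,000 ÷ €896,700.00 = 1.6873.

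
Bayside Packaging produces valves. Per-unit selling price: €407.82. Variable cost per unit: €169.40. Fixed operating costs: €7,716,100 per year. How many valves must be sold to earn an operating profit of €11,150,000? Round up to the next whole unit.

Unit CM = price − variable cost = €407.82 − €169.40 = €238.42.
Required volume = (fixed costs + target profit) ÷ CM = (€7,716,100 + €11,150,000) ÷ €238.42 = 79,129.69, so 79,130 valves.

79,130 valves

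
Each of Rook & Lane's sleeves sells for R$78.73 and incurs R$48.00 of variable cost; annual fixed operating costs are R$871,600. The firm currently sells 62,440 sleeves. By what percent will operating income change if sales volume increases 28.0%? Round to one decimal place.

+51.3%

At 62,440 units, contribution = 62,440 × R$30.73 = R$1,918,781.20.
Subtracting fixed costs: EBIT = R$1,918,781.20 − R$871,600 = R$1,047,181.20.
DOL = contribution ÷ EBIT = R$1,918,781.20 ÷ R$1,047,181.20 = 1.8323.
So EBIT moves 1.8323 × (+28.0%) = +51.3%.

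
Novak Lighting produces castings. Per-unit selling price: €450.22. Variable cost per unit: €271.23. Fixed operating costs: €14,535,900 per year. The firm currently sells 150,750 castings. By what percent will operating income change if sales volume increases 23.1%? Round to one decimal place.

Contribution at this volume is 150,750 × €178.99 = €26,982,742.50.
EBIT = €26,982,742.50 − €14,535,900 = €12,446,842.50.
DOL = contribution ÷ EBIT = €26,982,742.50 ÷ €12,446,842.50 = 2.1678.
Operating income changes by 2.1678 × +23.1% = +50.1%.

+50.1%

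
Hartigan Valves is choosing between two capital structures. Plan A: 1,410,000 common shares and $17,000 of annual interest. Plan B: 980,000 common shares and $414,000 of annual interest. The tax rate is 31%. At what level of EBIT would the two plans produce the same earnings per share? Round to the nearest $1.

$1,318,791

Set EPS_A = EPS_B: (EBIT − $17,000)(1 − 0.31) ÷ 1,410,000 = (EBIT − $414,000)(1 − 0.31) ÷ 980,000.
The (1 − t) factor cancels: (EBIT − 17,000) × 980,000 = (EBIT − 414,000) × 1,410,000.
EBIT × (1,410,000 − 980,000) = 414,000 × 1,410,000 − 17,000 × 980,000 = 567,080,000,000, so EBIT = 567,080,000,000 ÷ 430,000 = 1,318,790.70.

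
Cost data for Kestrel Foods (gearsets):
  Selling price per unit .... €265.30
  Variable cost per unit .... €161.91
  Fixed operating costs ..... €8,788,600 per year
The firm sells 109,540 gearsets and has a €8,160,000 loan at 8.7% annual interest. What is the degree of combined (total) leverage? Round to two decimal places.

6.20

Contribution at this volume is 109,540 × €103.39 = €11,325,340.60.
EBIT = €11,325,340.60 − €8,788,600 = €2,536,740.60. Interest = €709,920.00, so EBIT − I = €1,826,820.60.
Degree of total leverage = total CM / (EBIT − interest) = €11,325,340.60 / €1,826,820.60 = 6.1995.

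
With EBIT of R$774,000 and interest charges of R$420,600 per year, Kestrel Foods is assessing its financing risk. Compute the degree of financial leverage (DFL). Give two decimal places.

Annual interest charges come to R$420,600.00.
Degree of financial leverage = EBIT / (EBIT − interest) = R$774,000 / R$353,400.00 = 2.1902.

2.19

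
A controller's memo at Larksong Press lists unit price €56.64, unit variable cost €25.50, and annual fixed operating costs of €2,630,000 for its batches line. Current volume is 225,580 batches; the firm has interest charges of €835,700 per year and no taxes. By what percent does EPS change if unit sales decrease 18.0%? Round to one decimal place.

-35.5%

Contribution at this volume is 225,580 × €31.14 = €7,024,561.20.
Subtracting fixed costs: EBIT = €7,024,561.20 − €2,630,000 = €4,394,561.20.
Interest = €835,700.00, so EBIT − I = €3,558,861.20.
DCL = total CM / (EBIT − I) = €7,024,561.20 / €3,558,861.20 = 1.9738.
EPS therefore changes by 1.9738 × (-18.0%) = -35.5%.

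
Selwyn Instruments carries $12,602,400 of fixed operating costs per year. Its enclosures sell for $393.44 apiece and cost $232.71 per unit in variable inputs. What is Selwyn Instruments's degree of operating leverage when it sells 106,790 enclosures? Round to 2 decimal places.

3.76

Total contribution margin = 106,790 × $160.73 = $17,164,356.70.
EBIT = $17,164,356.70 − $12,602,400 = $4,561,956.70.
DOL = contribution ÷ EBIT = $17,164,356.70 ÷ $4,561,956.70 = 3.7625.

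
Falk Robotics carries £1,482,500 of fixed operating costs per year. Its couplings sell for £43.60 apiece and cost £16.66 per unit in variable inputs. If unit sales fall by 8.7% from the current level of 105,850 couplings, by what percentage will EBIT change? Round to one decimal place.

-18.1%

Contribution at this volume is 105,850 × £26.94 = £2,851,599.00.
EBIT = £2,851,599.00 − £1,482,500 = £1,369,099.00.
Degree of operating leverage = £2,851,599.00 / £1,369,099.00 = 2.0828.
%ΔEBIT = DOL × %ΔSales = 2.0828 × -8.7% = -18.1%.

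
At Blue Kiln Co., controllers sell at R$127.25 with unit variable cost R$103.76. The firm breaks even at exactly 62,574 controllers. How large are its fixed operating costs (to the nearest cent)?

R$1,469,863.26

Contribution margin per unit = R$127.25 − R$103.76 = R$23.49.
Fixed costs = break-even units × CM = 62,574 × R$23.49 = R$1,469,863.26.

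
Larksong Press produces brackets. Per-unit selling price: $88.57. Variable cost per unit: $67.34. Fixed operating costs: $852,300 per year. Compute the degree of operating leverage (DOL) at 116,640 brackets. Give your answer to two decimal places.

1.52

Contribution at this volume is 116,640 × $21.23 = $2,476,267.20.
Operating income = contribution − fixed costs = $2,476,267.20 − $852,300 = $1,623,967.20.
Degree of operating leverage = $2,476,267.20 / $1,623,967.20 = 1.5248.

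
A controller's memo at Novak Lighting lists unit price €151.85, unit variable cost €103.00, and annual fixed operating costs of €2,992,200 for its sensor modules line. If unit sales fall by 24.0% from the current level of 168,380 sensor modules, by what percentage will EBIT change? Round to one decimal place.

Contribution at this volume is 168,380 × €48.85 = €8,225,363.00.
Subtracting fixed costs: EBIT = €8,225,363.00 − €2,992,200 = €5,233,163.00.
Degree of operating leverage = €8,225,363.00 / €5,233,163.00 = 1.5718.
So EBIT moves 1.5718 × (-24.0%) = -37.7%.

-37.7%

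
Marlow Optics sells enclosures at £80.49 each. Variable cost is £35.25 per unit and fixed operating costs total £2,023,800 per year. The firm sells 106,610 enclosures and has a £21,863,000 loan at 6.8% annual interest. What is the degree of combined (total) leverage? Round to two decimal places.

3.67

At 106,610 units, contribution = 106,610 × £45.24 = £4,823,036.40.
Subtracting fixed costs: EBIT = £4,823,036.40 − £2,023,800 = £2,799,236.40. Interest = £1,486,684.00.
DOL = £4,823,036.40 ÷ £2,799,236.40 = 1.7230; DFL = £2,799,236.40 ÷ £1,312,552.40 = 2.1327.
Combined leverage = 1.7230 × 2.1327 = 3.6746.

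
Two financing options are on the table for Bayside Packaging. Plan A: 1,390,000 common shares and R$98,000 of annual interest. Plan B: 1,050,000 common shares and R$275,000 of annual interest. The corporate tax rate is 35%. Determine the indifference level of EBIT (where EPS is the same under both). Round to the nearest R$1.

R$821,618

Set EPS_A = EPS_B: (EBIT − R$98,000)(1 − 0.35) ÷ 1,390,000 = (EBIT − R$275,000)(1 − 0.35) ÷ 1,050,000.
The (1 − t) factor cancels: (EBIT − 98,000) × 1,050,000 = (EBIT − 275,000) × 1,390,000.
Solving, EBIT = (275,000·1,390,000 − 98,000·1,050,000) / (1,390,000 − 1,050,000) = 279,350,000,000 / 340,000 = 821,617.65.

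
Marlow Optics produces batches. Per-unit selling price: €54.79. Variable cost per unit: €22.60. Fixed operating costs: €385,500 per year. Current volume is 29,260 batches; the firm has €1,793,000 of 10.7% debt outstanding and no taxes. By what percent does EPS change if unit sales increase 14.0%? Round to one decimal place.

+36.2%

Total contribution margin = 29,260 × €32.19 = €941,879.40.
Subtracting fixed costs: EBIT = €941,879.40 − €385,500 = €556,379.40.
Interest = €191,851.00, so EBIT − I = €364,528.40.
Degree of combined leverage = contribution ÷ (EBIT − I) = €941,879.40 ÷ €364,528.40 = 2.5838.
%ΔEPS = DCL × %ΔSales = 2.5838 × +14.0% = +36.2%.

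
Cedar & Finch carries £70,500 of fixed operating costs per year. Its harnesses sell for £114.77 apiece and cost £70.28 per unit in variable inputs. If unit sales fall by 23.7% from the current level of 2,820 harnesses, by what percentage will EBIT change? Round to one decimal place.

Contribution at this volume is 2,820 × £44.49 = £125,461.80.
EBIT = £125,461.80 − £70,500 = £54,961.80.
DOL = contribution ÷ EBIT = £125,461.80 ÷ £54,961.80 = 2.2827.
So EBIT moves 2.2827 × (-23.7%) = -54.1%.

-54.1%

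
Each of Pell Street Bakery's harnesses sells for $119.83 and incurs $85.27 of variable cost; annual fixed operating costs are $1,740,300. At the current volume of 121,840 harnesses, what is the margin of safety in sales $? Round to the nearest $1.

Each unit contributes $119.83 − $85.27 = $34.56. Break-even units = $1,740,300 ÷ $34.56 = 50,355.90; break-even revenue = 50,355.90 × $119.83 = $6,034,147.83.
Actual sales revenue = 121,840 × $119.83 = $14,600,087.20.
Margin of safety = $14,600,087.20 − $6,034,147.83 = $8,565,939.

$8,565,939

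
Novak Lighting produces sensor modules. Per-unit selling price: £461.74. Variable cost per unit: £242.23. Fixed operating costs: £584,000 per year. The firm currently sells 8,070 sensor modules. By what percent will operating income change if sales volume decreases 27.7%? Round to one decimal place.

Contribution at this volume is 8,070 × £219.51 = £1,771,445.70.
Operating income = contribution − fixed costs = £1,771,445.70 − £584,000 = £1,187,445.70.
Degree of operating leverage = £1,771,445.70 / £1,187,445.70 = 1.4918.
So EBIT moves 1.4918 × (-27.7%) = -41.3%.

-41.3%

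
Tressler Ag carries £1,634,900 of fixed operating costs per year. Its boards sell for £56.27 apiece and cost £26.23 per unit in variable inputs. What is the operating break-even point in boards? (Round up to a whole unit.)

54,425 boards

Unit CM = price − variable cost = £56.27 − £26.23 = £30.04.
Units to break even: £1,634,900 ÷ £30.04 = 54,424.10, rounded up to 54,425.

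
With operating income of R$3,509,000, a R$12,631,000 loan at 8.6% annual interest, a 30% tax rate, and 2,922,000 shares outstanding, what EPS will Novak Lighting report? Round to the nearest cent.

Pre-tax income = R$3,509,000 − R$1,086,266.00 = R$2,422,734.00.
Net income = R$2,422,734.00 × (1 − 0.30) = R$1,695,913.80.
EPS = R$1,695,913.80 ÷ 2,922,000 = R$0.58.

R$0.58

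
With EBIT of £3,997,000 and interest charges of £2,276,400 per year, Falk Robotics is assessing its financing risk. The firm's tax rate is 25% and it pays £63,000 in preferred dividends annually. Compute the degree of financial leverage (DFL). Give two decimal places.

2.44

Interest = £2,276,400.00.
Pre-tax preferred-dividend burden = £63,000 ÷ (1 − 0.25) = £84,000.00.
DFL = EBIT ÷ [EBIT − I − D_p/(1−t)] = £3,997,000 ÷ [£3,997,000 − £2,276,400.00 − £84,000.00] = £3,997,000 ÷ £1,636,600.00 = 2.4423.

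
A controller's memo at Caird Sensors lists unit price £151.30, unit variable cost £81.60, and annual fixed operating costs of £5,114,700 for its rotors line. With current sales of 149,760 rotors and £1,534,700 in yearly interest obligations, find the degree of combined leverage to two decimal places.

Total contribution margin = 149,760 × £69.70 = £10,438,272.00.
Subtracting fixed costs: EBIT = £10,438,272.00 − £5,114,700 = £5,323,572.00. Interest = £1,534,700.00, so EBIT − I = £3,788,872.00.
DCL = contribution ÷ (EBIT − I) = £10,438,272.00 ÷ £3,788,872.00 = 2.7550.

2.75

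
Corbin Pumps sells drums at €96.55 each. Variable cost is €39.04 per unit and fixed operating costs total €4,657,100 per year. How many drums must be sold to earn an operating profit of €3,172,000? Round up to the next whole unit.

Contribution margin per unit = €96.55 − €39.04 = €57.51.
Units = (FC + target) / CM = (€4,657,100 + €3,172,000) / €57.51 = 136,134.59, so 136,135 drums.

136,135 drums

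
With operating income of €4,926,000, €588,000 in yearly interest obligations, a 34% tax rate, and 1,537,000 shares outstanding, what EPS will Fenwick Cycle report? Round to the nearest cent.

€1.86

Interest = €588,000.00, so EBT = €4,926,000 − €588,000.00 = €4,338,000.00.
Net income = €4,338,000.00 × (1 − 0.34) = €2,863,080.00.
EPS = €2,863,080.00 ÷ 1,537,000 = €1.86.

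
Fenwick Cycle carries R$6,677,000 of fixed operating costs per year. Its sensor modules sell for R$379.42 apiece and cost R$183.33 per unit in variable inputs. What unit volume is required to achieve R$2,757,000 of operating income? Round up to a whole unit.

Each unit contributes R$379.42 − R$183.33 = R$196.09.
Units = (FC + target) / CM = (R$6,677,000 + R$2,757,000) / R$196.09 = 48,110.56, so 48,111 sensor modules.

48,111 sensor modules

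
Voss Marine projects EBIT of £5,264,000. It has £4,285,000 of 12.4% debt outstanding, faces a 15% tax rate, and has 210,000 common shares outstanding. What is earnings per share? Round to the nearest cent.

£19.16

Interest = £531,340.00, so EBT = £5,264,000 − £531,340.00 = £4,732,660.00.
Net income = £4,732,660.00 × (1 − 0.15) = £4,022,761.00.
EPS = £4,022,761.00 ÷ 210,000 = £19.16.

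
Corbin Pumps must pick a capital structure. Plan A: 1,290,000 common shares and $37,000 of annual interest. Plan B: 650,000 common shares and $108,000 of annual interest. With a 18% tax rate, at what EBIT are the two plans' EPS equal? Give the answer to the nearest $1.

$180,109

At indifference, (EBIT − 37,000)(1 − t)/1,290,000 = (EBIT − 108,000)(1 − t)/650,000.
The (1 − t) factor cancels: (EBIT − 37,000) × 650,000 = (EBIT − 108,000) × 1,290,000.
Solving, EBIT = (108,000·1,290,000 − 37,000·650,000) / (1,290,000 − 650,000) = 115,270,000,000 / 640,000 = 180,109.38.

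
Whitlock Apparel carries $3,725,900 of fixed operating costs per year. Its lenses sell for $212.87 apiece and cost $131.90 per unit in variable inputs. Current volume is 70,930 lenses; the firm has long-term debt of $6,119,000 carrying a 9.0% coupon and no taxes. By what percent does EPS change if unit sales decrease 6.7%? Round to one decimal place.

-26.2%

At 70,930 units, contribution = 70,930 × $80.97 = $5,743,202.10.
EBIT = $5,743,202.10 − $3,725,900 = $2,017,302.10.
After interest of $550,710.00, pre-tax earnings = $1,466,592.10.
DCL = total CM / (EBIT − I) = $5,743,202.10 / $1,466,592.10 = 3.9160.
%ΔEPS = DCL × %ΔSales = 3.9160 × -6.7% = -26.2%.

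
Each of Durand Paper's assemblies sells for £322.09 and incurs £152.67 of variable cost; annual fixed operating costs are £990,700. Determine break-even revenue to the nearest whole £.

£1,883,453

Contribution margin per unit = £322.09 − £152.67 = £169.42, a CM ratio of £169.42 ÷ £322.09 = 0.5260.
Break-even sales = FC ÷ CM ratio = £990,700 × £322.09 / £169.42 = £1,883,453.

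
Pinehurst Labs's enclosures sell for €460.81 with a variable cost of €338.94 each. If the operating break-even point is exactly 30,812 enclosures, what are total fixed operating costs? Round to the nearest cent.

€3,755,058.44

Contribution margin per unit = €460.81 − €338.94 = €121.87.
Fixed costs = break-even units × CM = 30,812 × €121.87 = €3,755,058.44.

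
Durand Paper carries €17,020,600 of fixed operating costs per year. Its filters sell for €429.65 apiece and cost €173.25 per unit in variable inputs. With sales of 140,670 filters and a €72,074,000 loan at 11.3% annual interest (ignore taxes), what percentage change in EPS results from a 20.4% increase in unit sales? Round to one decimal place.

Total contribution margin = 140,670 × €256.40 = €36,067,788.00.
EBIT = €36,067,788.00 − €17,020,600 = €19,047,188.00.
After interest of €8,144,362.00, pre-tax earnings = €10,902,826.00.
DCL = total CM / (EBIT − I) = €36,067,788.00 / €10,902,826.00 = 3.3081.
%ΔEPS = DCL × %ΔSales = 3.3081 × +20.4% = +67.5%.

+67.5%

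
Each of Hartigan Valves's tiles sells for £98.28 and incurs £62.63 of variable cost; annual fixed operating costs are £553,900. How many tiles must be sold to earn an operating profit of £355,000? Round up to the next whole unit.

25,496 tiles

Contribution margin per unit = £98.28 − £62.63 = £35.65.
Required volume = (fixed costs + target profit) ÷ CM = (£553,900 + £355,000) ÷ £35.65 = 25,495.09, so 25,496 tiles.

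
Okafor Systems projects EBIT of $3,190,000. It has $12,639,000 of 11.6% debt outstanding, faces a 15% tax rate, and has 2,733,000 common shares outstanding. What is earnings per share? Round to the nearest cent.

Pre-tax income = $3,190,000 − $1,466,124.00 = $1,723,876.00.
After tax at 15%: net income = $1,723,876.00 × 0.85 = $1,465,294.60.
Per share: $1,465,294.60 / 2,733,000 shares = $0.54.

$0.54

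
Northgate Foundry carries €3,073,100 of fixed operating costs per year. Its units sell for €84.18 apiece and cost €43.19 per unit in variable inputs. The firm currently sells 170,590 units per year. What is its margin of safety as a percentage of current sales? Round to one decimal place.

Unit CM = price − variable cost = €84.18 − €43.19 = €40.99. Break-even units = €3,073,100 ÷ €40.99 = 74,971.94; break-even revenue = 74,971.94 × €84.18 = €6,311,138.28.
Current sales = 170,590 × €84.18 = €14,360,266.20.
Margin of safety = (€14,360,266.20 − €6,311,138.28) ÷ €14,360,266.20 = 56.1%.

56.1%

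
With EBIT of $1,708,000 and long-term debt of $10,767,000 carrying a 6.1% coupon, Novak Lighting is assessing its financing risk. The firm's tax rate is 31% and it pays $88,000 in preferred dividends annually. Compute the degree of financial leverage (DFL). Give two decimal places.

Annual interest charges come to $656,787.00.
Pre-tax preferred-dividend burden = $88,000 ÷ (1 − 0.31) = $127,536.23.
DFL = EBIT ÷ [EBIT − I − D_p/(1−t)] = $1,708,000 ÷ [$1,708,000 − $656,787.00 − $127,536.23] = $1,708,000 ÷ $923,676.77 = 1.8491.

1.85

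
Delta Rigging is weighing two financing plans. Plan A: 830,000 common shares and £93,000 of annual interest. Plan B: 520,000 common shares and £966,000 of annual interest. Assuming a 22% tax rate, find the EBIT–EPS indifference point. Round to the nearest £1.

At indifference, (EBIT − 93,000)(1 − t)/830,000 = (EBIT − 966,000)(1 − t)/520,000.
The (1 − t) factor cancels: (EBIT − 93,000) × 520,000 = (EBIT − 966,000) × 830,000.
EBIT × (830,000 − 520,000) = 966,000 × 830,000 − 93,000 × 520,000 = 753,420,000,000, so EBIT = 753,420,000,000 ÷ 310,000 = 2,430,387.10.

£2,430,387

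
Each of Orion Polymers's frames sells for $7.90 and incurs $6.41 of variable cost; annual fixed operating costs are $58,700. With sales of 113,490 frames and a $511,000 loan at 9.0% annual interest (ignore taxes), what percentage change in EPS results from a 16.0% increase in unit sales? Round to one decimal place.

Contribution at this volume is 113,490 × $1.49 = $169,100.10.
Operating income = contribution − fixed costs = $169,100.10 − $58,700 = $110,400.10.
After interest of $45,990.00, pre-tax earnings = $64,410.10.
Degree of combined leverage = contribution ÷ (EBIT − I) = $169,100.10 ÷ $64,410.10 = 2.6254.
EPS therefore changes by 2.6254 × (+16.0%) = +42.0%.

+42.0%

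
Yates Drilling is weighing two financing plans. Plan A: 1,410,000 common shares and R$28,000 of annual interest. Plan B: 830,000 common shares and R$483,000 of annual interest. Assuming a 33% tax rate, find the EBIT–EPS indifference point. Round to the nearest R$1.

Set EPS_A = EPS_B: (EBIT − R$28,000)(1 − 0.33) ÷ 1,410,000 = (EBIT − R$483,000)(1 − 0.33) ÷ 830,000.
The (1 − t) factor cancels: (EBIT − 28,000) × 830,000 = (EBIT − 483,000) × 1,410,000.
EBIT × (1,410,000 − 830,000) = 483,000 × 1,410,000 − 28,000 × 830,000 = 657,790,000,000, so EBIT = 657,790,000,000 ÷ 580,000 = 1,134,120.69.

R$1,134,121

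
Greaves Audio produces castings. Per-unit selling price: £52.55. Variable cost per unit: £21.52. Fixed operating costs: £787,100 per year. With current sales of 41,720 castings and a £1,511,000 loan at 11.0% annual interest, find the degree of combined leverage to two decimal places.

Contribution at this volume is 41,720 × £31.03 = £1,294,571.60.
Subtracting fixed costs: EBIT = £1,294,571.60 − £787,100 = £507,471.60. Interest = £166,210.00, so EBIT − I = £341,261.60.
Degree of total leverage = total CM / (EBIT − interest) = £1,294,571.60 / £341,261.60 = 3.7935.

3.79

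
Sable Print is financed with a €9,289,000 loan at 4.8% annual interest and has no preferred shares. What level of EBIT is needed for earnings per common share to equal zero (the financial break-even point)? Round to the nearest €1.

€445,872

Annual interest = 4.8% × €9,289,000 = €445,872.00.
With no preferred dividends, EPS = 0 when EBIT exactly covers interest, so the financial break-even EBIT is €445,872.00.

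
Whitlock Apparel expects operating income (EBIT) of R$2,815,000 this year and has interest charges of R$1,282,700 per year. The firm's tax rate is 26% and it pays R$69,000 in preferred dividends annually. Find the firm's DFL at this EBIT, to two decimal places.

1.96

Annual interest charges come to R$1,282,700.00.
Pre-tax preferred-dividend burden = R$69,000 ÷ (1 − 0.26) = R$93,243.24.
DFL = EBIT ÷ [EBIT − I − D_p/(1−t)] = R$2,815,000 ÷ [R$2,815,000 − R$1,282,700.00 − R$93,243.24] = R$2,815,000 ÷ R$1,439,056.76 = 1.9561.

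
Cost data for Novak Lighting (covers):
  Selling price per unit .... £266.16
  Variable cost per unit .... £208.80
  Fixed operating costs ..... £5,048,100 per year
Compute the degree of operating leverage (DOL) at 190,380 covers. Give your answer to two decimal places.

Contribution at this volume is 190,380 × £57.36 = £10,920,196.80.
Operating income = contribution − fixed costs = £10,920,196.80 − £5,048,100 = £5,872,096.80.
DOL = contribution ÷ EBIT = £10,920,196.80 ÷ £5,872,096.80 = 1.8597.

1.86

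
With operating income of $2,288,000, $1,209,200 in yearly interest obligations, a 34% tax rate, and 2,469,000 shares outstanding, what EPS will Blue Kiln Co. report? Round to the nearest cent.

$0.29

Interest = $1,209,200.00, so EBT = $2,288,000 − $1,209,200.00 = $1,078,800.00.
After tax at 34%: net income = $1,078,800.00 × 0.66 = $712,008.00.
EPS = $712,008.00 ÷ 2,469,000 = $0.29.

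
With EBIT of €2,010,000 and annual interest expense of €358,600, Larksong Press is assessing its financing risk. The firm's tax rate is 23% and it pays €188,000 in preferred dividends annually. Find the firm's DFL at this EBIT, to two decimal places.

1.43

Annual interest charges come to €358,600.00.
Preferred dividends grossed up pre-tax: €188,000 / (1 − 0.23) = €244,155.84.
DFL = EBIT ÷ [EBIT − I − D_p/(1−t)] = €2,010,000 ÷ [€2,010,000 − €358,600.00 − €244,155.84] = €2,010,000 ÷ €1,407,244.16 = 1.4283.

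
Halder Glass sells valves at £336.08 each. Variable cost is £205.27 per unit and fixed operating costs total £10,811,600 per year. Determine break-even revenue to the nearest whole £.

£27,777,406

CM per unit = £336.08 − £205.27 = £130.81; CM ratio = £130.81 / £336.08 = 0.3892.
Break-even revenue = fixed costs × price ÷ CM = £10,811,600 × £336.08 ÷ £130.81 = £27,777,406.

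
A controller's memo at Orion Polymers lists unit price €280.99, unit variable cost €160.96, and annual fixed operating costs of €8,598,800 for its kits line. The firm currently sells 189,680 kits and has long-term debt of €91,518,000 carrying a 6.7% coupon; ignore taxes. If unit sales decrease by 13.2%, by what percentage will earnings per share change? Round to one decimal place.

-37.4%

At 189,680 units, contribution = 189,680 × €120.03 = €22,767,290.40.
Subtracting fixed costs: EBIT = €22,767,290.40 − €8,598,800 = €14,168,490.40.
Interest = €6,131,706.00, so EBIT − I = €8,036,784.40.
DCL = total CM / (EBIT − I) = €22,767,290.40 / €8,036,784.40 = 2.8329.
%ΔEPS = DCL × %ΔSales = 2.8329 × -13.2% = -37.4%.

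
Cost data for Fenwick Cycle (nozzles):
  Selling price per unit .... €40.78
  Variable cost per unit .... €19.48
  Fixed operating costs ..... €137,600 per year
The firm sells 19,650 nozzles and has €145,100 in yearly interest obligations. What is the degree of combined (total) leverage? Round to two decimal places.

3.08

Contribution at this volume is 19,650 × €21.30 = €418,545.00.
Operating income = contribution − fixed costs = €418,545.00 − €137,600 = €280,945.00. Interest = €145,100.00, so EBIT − I = €135,845.00.
Degree of total leverage = total CM / (EBIT − interest) = €418,545.00 / €135,845.00 = 3.0810.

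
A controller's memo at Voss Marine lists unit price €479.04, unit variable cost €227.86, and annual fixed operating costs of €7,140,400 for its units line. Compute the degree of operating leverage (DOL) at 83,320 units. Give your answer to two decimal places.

Total contribution margin = 83,320 × €251.18 = €20,928,317.60.
Operating income = contribution − fixed costs = €20,928,317.60 − €7,140,400 = €13,787,917.60.
DOL = contribution ÷ EBIT = €20,928,317.60 ÷ €13,787,917.60 = 1.5179.

1.52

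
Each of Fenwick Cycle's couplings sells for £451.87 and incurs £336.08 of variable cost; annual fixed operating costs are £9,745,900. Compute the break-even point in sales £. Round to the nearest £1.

CM per unit = £451.87 − £336.08 = £115.79; CM ratio = £115.79 / £451.87 = 0.2562.
Break-even sales = FC ÷ CM ratio = £9,745,900 × £451.87 / £115.79 = £38,033,335.

£38,033,335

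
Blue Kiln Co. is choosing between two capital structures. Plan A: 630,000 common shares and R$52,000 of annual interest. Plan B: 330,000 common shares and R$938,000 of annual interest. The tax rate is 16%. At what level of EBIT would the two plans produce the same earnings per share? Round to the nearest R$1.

R$1,912,600

Set EPS_A = EPS_B: (EBIT − R$52,000)(1 − 0.16) ÷ 630,000 = (EBIT − R$938,000)(1 − 0.16) ÷ 330,000.
The (1 − t) factor cancels: (EBIT − 52,000) × 330,000 = (EBIT − 938,000) × 630,000.
EBIT × (630,000 − 330,000) = 938,000 × 630,000 − 52,000 × 330,000 = 573,780,000,000, so EBIT = 573,780,000,000 ÷ 300,000 = 1,912,600.00.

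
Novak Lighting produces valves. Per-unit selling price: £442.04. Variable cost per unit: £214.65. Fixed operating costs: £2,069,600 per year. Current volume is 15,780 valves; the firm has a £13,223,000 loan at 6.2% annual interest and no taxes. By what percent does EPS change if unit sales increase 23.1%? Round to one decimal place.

+118.6%

At 15,780 units, contribution = 15,780 × £227.39 = £3,588,214.20.
EBIT = £3,588,214.20 − £2,069,600 = £1,518,614.20.
After interest of £819,826.00, pre-tax earnings = £698,788.20.
Degree of combined leverage = contribution ÷ (EBIT − I) = £3,588,214.20 ÷ £698,788.20 = 5.1349.
%ΔEPS = DCL × %ΔSales = 5.1349 × +23.1% = +118.6%.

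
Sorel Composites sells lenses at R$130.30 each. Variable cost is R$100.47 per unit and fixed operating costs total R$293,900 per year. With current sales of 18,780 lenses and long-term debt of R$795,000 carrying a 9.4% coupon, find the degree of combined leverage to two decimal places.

Total contribution margin = 18,780 × R$29.83 = R$560,207.40.
Operating income = contribution − fixed costs = R$560,207.40 − R$293,900 = R$266,307.40. Interest = R$74,730.00.
DOL = R$560,207.40 ÷ R$266,307.40 = 2.1036; DFL = R$266,307.40 ÷ R$191,577.40 = 1.3901.
DCL = DOL × DFL = 2.1036 × 1.3901 = 2.9242.

2.92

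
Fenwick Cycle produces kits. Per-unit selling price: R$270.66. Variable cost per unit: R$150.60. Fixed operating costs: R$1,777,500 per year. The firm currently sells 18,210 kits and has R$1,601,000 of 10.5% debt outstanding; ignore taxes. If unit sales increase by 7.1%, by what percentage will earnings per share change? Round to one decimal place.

Contribution at this volume is 18,210 × R$120.06 = R$2,186,292.60.
Operating income = contribution − fixed costs = R$2,186,292.60 − R$1,777,500 = R$408,792.60.
After interest of R$168,105.00, pre-tax earnings = R$240,687.60.
Degree of combined leverage = contribution ÷ (EBIT − I) = R$2,186,292.60 ÷ R$240,687.60 = 9.0835.
%ΔEPS = DCL × %ΔSales = 9.0835 × +7.1% = +64.5%.

+64.5%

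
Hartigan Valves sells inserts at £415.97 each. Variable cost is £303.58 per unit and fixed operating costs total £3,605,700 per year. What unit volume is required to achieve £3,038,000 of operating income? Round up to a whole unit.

Unit CM = price − variable cost = £415.97 − £303.58 = £112.39.
Need Q such that Q × £112.39 − £3,605,700 = £3,038,000, i.e. Q = £6,643,700 / £112.39 = 59,112.91 → 59,113.

59,113 inserts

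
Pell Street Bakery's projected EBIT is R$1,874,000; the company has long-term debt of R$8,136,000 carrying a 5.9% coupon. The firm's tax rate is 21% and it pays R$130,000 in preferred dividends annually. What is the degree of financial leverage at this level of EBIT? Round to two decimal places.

Interest = R$480,024.00.
Preferred dividends grossed up pre-tax: R$130,000 / (1 − 0.21) = R$164,556.96.
DFL = EBIT ÷ [EBIT − I − D_p/(1−t)] = R$1,874,000 ÷ [R$1,874,000 − R$480,024.00 − R$164,556.96] = R$1,874,000 ÷ R$1,229,419.04 = 1.5243.

1.52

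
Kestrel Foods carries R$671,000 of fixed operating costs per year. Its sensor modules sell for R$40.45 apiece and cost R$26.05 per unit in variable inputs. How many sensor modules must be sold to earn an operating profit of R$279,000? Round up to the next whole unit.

65,973 sensor modules

Each unit contributes R$40.45 − R$26.05 = R$14.40.
Required volume = (fixed costs + target profit) ÷ CM = (R$671,000 + R$279,000) ÷ R$14.40 = 65,972.22, so 65,973 sensor modules.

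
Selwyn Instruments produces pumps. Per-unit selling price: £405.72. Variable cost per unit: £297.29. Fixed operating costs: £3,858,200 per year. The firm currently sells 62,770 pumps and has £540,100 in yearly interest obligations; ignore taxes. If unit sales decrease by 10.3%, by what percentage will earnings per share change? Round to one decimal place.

Contribution at this volume is 62,770 × £108.43 = £6,806,151.10.
Subtracting fixed costs: EBIT = £6,806,151.10 − £3,858,200 = £2,947,951.10.
After interest of £540,100.00, pre-tax earnings = £2,407,851.10.
DCL = total CM / (EBIT − I) = £6,806,151.10 / £2,407,851.10 = 2.8266.
EPS therefore changes by 2.8266 × (-10.3%) = -29.1%.

-29.1%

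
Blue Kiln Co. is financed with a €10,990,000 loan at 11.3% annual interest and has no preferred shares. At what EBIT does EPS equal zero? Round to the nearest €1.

€1,241,870

Annual interest = 11.3% × €10,990,000 = €1,241,870.00.
With no preferred dividends, EPS = 0 when EBIT exactly covers interest, so the financial break-even EBIT is €1,241,870.00.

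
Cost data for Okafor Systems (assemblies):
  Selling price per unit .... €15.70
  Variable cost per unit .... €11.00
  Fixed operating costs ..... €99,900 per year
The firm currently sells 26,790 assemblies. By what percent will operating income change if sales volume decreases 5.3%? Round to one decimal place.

Total contribution margin = 26,790 × €4.70 = €125,913.00.
Subtracting fixed costs: EBIT = €125,913.00 − €99,900 = €26,013.00.
So DOL = total CM / EBIT = €125,913.00 / €26,013.00 = 4.8404.
Operating income changes by 4.8404 × -5.3% = -25.7%.

-25.7%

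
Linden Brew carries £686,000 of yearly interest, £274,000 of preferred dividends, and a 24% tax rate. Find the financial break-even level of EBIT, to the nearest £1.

£1,046,526

Preferred dividends are paid after tax, so their pre-tax equivalent is £274,000 ÷ (1 − 0.24) = £360,526.32.
EPS = 0 when EBIT covers interest plus the pre-tax preferred burden: £686,000 + £360,526.32 = £1,046,526.32.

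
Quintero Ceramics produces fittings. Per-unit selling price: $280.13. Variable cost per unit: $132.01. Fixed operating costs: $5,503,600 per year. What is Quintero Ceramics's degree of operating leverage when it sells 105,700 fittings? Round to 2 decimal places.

1.54

Total contribution margin = 105,700 × $148.12 = $15,656,284.00.
Subtracting fixed costs: EBIT = $15,656,284.00 − $5,503,600 = $10,152,684.00.
Degree of operating leverage = $15,656,284.00 / $10,152,684.00 = 1.5421.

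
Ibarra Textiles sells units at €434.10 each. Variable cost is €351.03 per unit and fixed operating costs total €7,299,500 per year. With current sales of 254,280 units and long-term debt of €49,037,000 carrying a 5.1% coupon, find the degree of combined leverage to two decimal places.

1.87

Total contribution margin = 254,280 × €83.07 = €21,123,039.60.
EBIT = €21,123,039.60 − €7,299,500 = €13,823,539.60. Interest = €2,500,887.00, so EBIT − I = €11,322,652.60.
DCL = contribution ÷ (EBIT − I) = €21,123,039.60 ÷ €11,322,652.60 = 1.8656.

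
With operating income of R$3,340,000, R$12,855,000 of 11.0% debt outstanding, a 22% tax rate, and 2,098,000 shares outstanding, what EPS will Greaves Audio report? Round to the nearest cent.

Pre-tax income = R$3,340,000 − R$1,414,050.00 = R$1,925,950.00.
After tax at 22%: net income = R$1,925,950.00 × 0.78 = R$1,502,241.00.
EPS = R$1,502,241.00 ÷ 2,098,000 = R$0.72.

R$0.72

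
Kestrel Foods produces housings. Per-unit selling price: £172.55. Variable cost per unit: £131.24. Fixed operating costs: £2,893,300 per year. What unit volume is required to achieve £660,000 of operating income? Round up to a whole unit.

86,016 housings

Each unit contributes £172.55 − £131.24 = £41.31.
Units = (FC + target) / CM = (£2,893,300 + £660,000) / £41.31 = 86,015.49, so 86,016 housings.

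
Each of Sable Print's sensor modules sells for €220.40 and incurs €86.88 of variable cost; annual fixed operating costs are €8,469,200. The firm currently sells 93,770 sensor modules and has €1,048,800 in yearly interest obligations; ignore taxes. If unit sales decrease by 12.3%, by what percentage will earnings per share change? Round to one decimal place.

Total contribution margin = 93,770 × €133.52 = €12,520,170.40.
Subtracting fixed costs: EBIT = €12,520,170.40 − €8,469,200 = €4,050,970.40.
After interest of €1,048,800.00, pre-tax earnings = €3,002,170.40.
Degree of combined leverage = contribution ÷ (EBIT − I) = €12,520,170.40 ÷ €3,002,170.40 = 4.1704.
EPS therefore changes by 4.1704 × (-12.3%) = -51.3%.

-51.3%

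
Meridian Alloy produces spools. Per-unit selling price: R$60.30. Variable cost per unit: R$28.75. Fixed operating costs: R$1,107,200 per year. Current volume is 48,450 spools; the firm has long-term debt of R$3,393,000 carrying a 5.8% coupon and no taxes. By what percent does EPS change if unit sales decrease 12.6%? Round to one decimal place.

Total contribution margin = 48,450 × R$31.55 = R$1,528,597.50.
Subtracting fixed costs: EBIT = R$1,528,597.50 − R$1,107,200 = R$421,397.50.
After interest of R$196,794.00, pre-tax earnings = R$224,603.50.
DCL = total CM / (EBIT − I) = R$1,528,597.50 / R$224,603.50 = 6.8058.
EPS therefore changes by 6.8058 × (-12.6%) = -85.8%.

-85.8%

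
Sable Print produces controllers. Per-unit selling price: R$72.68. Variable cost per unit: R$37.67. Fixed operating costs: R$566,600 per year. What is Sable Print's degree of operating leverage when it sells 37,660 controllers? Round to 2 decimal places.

Total contribution margin = 37,660 × R$35.01 = R$1,318,476.60.
EBIT = R$1,318,476.60 − R$566,600 = R$751,876.60.
DOL = contribution ÷ EBIT = R$1,318,476.60 ÷ R$751,876.60 = 1.7536.

1.75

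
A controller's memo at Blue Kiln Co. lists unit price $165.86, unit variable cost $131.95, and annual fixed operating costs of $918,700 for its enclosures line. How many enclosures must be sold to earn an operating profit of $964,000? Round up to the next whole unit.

55,521 enclosures

Each unit contributes $165.86 − $131.95 = $33.91.
Units = (FC + target) / CM = ($918,700 + $964,000) / $33.91 = 55,520.50, so 55,521 enclosures.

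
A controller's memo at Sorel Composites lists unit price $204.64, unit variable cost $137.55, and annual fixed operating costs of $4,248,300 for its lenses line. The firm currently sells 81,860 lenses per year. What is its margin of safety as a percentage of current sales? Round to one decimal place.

22.6%

Unit CM = price − variable cost = $204.64 − $137.55 = $67.09. Break-even units = $4,248,300 ÷ $67.09 = 63,322.40; break-even revenue = 63,322.40 × $204.64 = $12,958,296.50.
Actual sales revenue = 81,860 × $204.64 = $16,751,830.40.
Margin of safety = ($16,751,830.40 − $12,958,296.50) ÷ $16,751,830.40 = 22.6%.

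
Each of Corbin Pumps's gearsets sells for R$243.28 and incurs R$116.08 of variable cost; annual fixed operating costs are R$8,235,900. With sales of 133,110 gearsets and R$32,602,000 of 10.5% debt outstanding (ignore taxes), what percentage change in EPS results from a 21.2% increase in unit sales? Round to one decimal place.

+68.1%

At 133,110 units, contribution = 133,110 × R$127.20 = R$16,931,592.00.
EBIT = R$16,931,592.00 − R$8,235,900 = R$8,695,692.00.
After interest of R$3,423,210.00, pre-tax earnings = R$5,272,482.00.
DCL = total CM / (EBIT − I) = R$16,931,592.00 / R$5,272,482.00 = 3.2113.
%ΔEPS = DCL × %ΔSales = 3.2113 × +21.2% = +68.1%.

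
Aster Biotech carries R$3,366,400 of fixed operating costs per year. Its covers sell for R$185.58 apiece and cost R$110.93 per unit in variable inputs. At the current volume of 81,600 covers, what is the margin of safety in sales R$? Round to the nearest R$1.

Unit CM = price − variable cost = R$185.58 − R$110.93 = R$74.65. Break-even units = R$3,366,400 ÷ R$74.65 = 45,095.78; break-even revenue = 45,095.78 × R$185.58 = R$8,368,874.91.
Current sales = 81,600 × R$185.58 = R$15,143,328.00.
Margin of safety = R$15,143,328.00 − R$8,368,874.91 = R$6,774,453.

R$6,774,453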